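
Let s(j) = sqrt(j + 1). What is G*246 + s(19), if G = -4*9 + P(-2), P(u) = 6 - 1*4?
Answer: -8364 + 2*sqrt(5) ≈ -8359.5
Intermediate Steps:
P(u) = 2 (P(u) = 6 - 4 = 2)
s(j) = sqrt(1 + j)
G = -34 (G = -4*9 + 2 = -36 + 2 = -34)
G*246 + s(19) = -34*246 + sqrt(1 + 19) = -8364 + sqrt(20) = -8364 + 2*sqrt(5)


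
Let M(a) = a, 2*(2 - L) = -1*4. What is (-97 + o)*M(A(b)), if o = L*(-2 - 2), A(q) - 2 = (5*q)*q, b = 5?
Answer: -14351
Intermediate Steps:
L = 4 (L = 2 - (-1)*4/2 = 2 - ½*(-4) = 2 + 2 = 4)
A(q) = 2 + 5*q² (A(q) = 2 + (5*q)*q = 2 + 5*q²)
o = -16 (o = 4*(-2 - 2) = 4*(-4) = -16)
(-97 + o)*M(A(b)) = (-97 - 16)*(2 + 5*5²) = -113*(2 + 5*25) = -113*(2 + 125) = -113*127 = -14351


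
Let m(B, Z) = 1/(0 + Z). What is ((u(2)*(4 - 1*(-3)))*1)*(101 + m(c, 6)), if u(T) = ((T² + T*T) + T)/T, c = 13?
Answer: 21245/6 ≈ 3540.8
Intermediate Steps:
u(T) = (T + 2*T²)/T (u(T) = ((T² + T²) + T)/T = (2*T² + T)/T = (T + 2*T²)/T)
m(B, Z) = 1/Z
((u(2)*(4 - 1*(-3)))*1)*(101 + m(c, 6)) = (((1 + 2*2)*(4 - 1*(-3)))*1)*(101 + 1/6) = (((1 + 4)*(4 + 3))*1)*(101 + ⅙) = ((5*7)*1)*(607/6) = (35*1)*(607/6) = 35*(607/6) = 21245/6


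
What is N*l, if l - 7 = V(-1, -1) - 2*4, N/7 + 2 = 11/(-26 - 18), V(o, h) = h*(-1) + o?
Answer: 63/4 ≈ 15.750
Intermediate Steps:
V(o, h) = o - h (V(o, h) = -h + o = o - h)
N = -63/4 (N = -14 + 7*(11/(-26 - 18)) = -14 + 7*(11/(-44)) = -14 + 7*(11*(-1/44)) = -14 + 7*(-¼) = -14 - 7/4 = -63/4 ≈ -15.750)
l = -1 (l = 7 + ((-1 - 1*(-1)) - 2*4) = 7 + ((-1 + 1) - 8) = 7 + (0 - 8) = 7 - 8 = -1)
N*l = -63/4*(-1) = 63/4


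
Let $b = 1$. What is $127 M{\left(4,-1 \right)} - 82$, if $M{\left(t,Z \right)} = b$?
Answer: $45$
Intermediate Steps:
$M{\left(t,Z \right)} = 1$
$127 M{\left(4,-1 \right)} - 82 = 127 \cdot 1 - 82 = 127 - 82 = 45$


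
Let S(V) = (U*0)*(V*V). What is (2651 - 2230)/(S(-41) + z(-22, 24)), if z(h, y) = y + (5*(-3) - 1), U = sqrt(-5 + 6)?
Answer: 421/8 ≈ 52.625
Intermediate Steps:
U = 1 (U = sqrt(1) = 1)
z(h, y) = -16 + y (z(h, y) = y + (-15 - 1) = y - 16 = -16 + y)
S(V) = 0 (S(V) = (1*0)*(V*V) = 0*V**2 = 0)
(2651 - 2230)/(S(-41) + z(-22, 24)) = (2651 - 2230)/(0 + (-16 + 24)) = 421/(0 + 8) = 421/8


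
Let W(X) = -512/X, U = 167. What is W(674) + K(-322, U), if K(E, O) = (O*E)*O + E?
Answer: -3026455716/337 ≈ -8.9806e+6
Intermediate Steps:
K(E, O) = E + E*O**2 (K(E, O) = (E*O)*O + E = E*O**2 + E = E + E*O**2)
W(674) + K(-322, U) = -512/674 - 322*(1 + 167**2) = -512*1/674 - 322*(1 + 27889) = -256/337 - 322*27890 = -256/337 - 8980580 = -3026455716/337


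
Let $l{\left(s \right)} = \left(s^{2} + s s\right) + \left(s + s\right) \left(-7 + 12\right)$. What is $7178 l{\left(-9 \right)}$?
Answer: $516816$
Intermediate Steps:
$l{\left(s \right)} = 2 s^{2} + 10 s$ ($l{\left(s \right)} = \left(s^{2} + s^{2}\right) + 2 s 5 = 2 s^{2} + 10 s$)
$7178 l{\left(-9 \right)} = 7178 \cdot 2 \left(-9\right) \left(5 - 9\right) = 7178 \cdot 2 \left(-9\right) \left(-4\right) = 7178 \cdot 72 = 516816$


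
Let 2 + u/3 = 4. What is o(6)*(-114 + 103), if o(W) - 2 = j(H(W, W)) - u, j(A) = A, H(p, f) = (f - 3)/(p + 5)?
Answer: 41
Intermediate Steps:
H(p, f) = (-3 + f)/(5 + p)
u = 6 (u = -6 + 3*4 = -6 + 12 = 6)
o(W) = -4 + (-3 + W)/(5 + W) (o(W) = 2 + ((-3 + W)/(5 + W) - 1*6) = 2 + ((-3 + W)/(5 + W) - 6) = 2 + (-6 + (-3 + W)/(5 + W)) = -4 + (-3 + W)/(5 + W))
o(6)*(-114 + 103) = ((-23 - 3*6)/(5 + 6))*(-114 + 103) = ((-23 - 18)/11)*(-11) = ((1/11)*(-41))*(-11) = -41/11*(-11) = 41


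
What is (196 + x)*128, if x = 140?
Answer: 43008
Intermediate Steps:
(196 + x)*128 = (196 + 140)*128 = 336*128 = 43008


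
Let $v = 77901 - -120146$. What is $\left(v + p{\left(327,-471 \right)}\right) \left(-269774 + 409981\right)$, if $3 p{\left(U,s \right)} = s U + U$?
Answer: $20584771119$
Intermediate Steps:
$p{\left(U,s \right)} = \frac{U}{3} + \frac{U s}{3}$ ($p{\left(U,s \right)} = \frac{s U + U}{3} = \frac{U s + U}{3} = \frac{U + U s}{3} = \frac{U}{3} + \frac{U s}{3}$)
$v = 198047$ ($v = 77901 + 120146 = 198047$)
$\left(v + p{\left(327,-471 \right)}\right) \left(-269774 + 409981\right) = \left(198047 + \frac{1}{3} \cdot 327 \left(1 - 471\right)\right) \left(-269774 + 409981\right) = \left(198047 + \frac{1}{3} \cdot 327 \left(-470\right)\right) 140207 = \left(198047 - 51230\right) 140207 = 146817 \cdot 140207 = 20584771119$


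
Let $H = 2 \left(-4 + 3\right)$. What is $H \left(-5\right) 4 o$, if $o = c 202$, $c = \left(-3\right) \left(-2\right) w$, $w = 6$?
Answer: $290880$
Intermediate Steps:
$c = 36$ ($c = \left(-3\right) \left(-2\right) 6 = 6 \cdot 6 = 36$)
$H = -2$ ($H = 2 \left(-1\right) = -2$)
$o = 7272$ ($o = 36 \cdot 202 = 7272$)
$H \left(-5\right) 4 o = \left(-2\right) \left(-5\right) 4 \cdot 7272 = 10 \cdot 4 \cdot 7272 = 40 \cdot 7272 = 290880$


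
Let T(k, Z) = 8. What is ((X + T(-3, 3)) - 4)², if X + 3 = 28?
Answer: 841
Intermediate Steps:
X = 25 (X = -3 + 28 = 25)
((X + T(-3, 3)) - 4)² = ((25 + 8) - 4)² = (33 - 4)² = 29² = 841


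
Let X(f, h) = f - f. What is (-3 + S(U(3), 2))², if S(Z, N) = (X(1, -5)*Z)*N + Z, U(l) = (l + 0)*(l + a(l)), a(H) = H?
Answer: 225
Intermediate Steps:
X(f, h) = 0
U(l) = 2*l² (U(l) = (l + 0)*(l + l) = l*(2*l) = 2*l²)
S(Z, N) = Z (S(Z, N) = (0*Z)*N + Z = 0*N + Z = 0 + Z = Z)
(-3 + S(U(3), 2))² = (-3 + 2*3²)² = (-3 + 2*9)² = (-3 + 18)² = 15² = 225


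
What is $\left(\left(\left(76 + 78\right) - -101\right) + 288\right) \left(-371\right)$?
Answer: $-201453$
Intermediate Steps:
$\left(\left(\left(76 + 78\right) - -101\right) + 288\right) \left(-371\right) = \left(\left(154 + 101\right) + 288\right) \left(-371\right) = \left(255 + 288\right) \left(-371\right) = 543 \left(-371\right) = -201453$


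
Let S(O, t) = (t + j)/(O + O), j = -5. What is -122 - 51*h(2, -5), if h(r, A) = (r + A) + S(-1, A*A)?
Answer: 541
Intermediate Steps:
S(O, t) = (-5 + t)/(2*O) (S(O, t) = (t - 5)/(O + O) = (-5 + t)/((2*O)) = (-5 + t)*(1/(2*O)) = (-5 + t)/(2*O))
h(r, A) = 5/2 + A + r - A²/2 (h(r, A) = (r + A) + (½)*(-5 + A*A)/(-1) = (A + r) + (½)*(-1)*(-5 + A²) = (A + r) + (5/2 - A²/2) = 5/2 + A + r - A²/2)
-122 - 51*h(2, -5) = -122 - 51*(5/2 - 5 + 2 - ½*(-5)²) = -122 - 51*(5/2 - 5 + 2 - ½*25) = -122 - 51*(5/2 - 5 + 2 - 25/2) = -122 - 51*(-13) = -122 + 663 = 541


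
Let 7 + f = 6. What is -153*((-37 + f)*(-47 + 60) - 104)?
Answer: 91494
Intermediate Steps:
f = -1 (f = -7 + 6 = -1)
-153*((-37 + f)*(-47 + 60) - 104) = -153*((-37 - 1)*(-47 + 60) - 104) = -153*(-38*13 - 104) = -153*(-494 - 104) = -153*(-598) = 91494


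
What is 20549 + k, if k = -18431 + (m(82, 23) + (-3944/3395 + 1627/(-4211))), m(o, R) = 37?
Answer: 30786491626/14296345 ≈ 2153.5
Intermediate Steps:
k = -262989101779/14296345 (k = -18431 + (37 + (-3944/3395 + 1627/(-4211))) = -18431 + (37 + (-3944*1/3395 + 1627*(-1/4211))) = -18431 + (37 + (-3944/3395 - 1627/4211)) = -18431 + (37 - 22131849/14296345) = -18431 + 506832916/14296345 = -262989101779/14296345 ≈ -18396.)
20549 + k = 20549 - 262989101779/14296345 = 30786491626/14296345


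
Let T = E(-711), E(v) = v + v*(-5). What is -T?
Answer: -2844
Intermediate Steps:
E(v) = -4*v (E(v) = v - 5*v = -4*v)
T = 2844 (T = -4*(-711) = 2844)
-T = -1*2844 = -2844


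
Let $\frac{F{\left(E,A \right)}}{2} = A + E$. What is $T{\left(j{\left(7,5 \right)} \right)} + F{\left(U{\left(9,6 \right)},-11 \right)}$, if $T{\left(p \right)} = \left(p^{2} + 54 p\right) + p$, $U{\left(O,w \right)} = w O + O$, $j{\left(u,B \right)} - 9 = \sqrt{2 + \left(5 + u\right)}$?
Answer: $694 + 73 \sqrt{14} \approx 967.14$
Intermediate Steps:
$j{\left(u,B \right)} = 9 + \sqrt{7 + u}$ ($j{\left(u,B \right)} = 9 + \sqrt{2 + \left(5 + u\right)} = 9 + \sqrt{7 + u}$)
$U{\left(O,w \right)} = O + O w$ ($U{\left(O,w \right)} = O w + O = O + O w$)
$F{\left(E,A \right)} = 2 A + 2 E$ ($F{\left(E,A \right)} = 2 \left(A + E\right) = 2 A + 2 E$)
$T{\left(p \right)} = p^{2} + 55 p$
$T{\left(j{\left(7,5 \right)} \right)} + F{\left(U{\left(9,6 \right)},-11 \right)} = \left(9 + \sqrt{7 + 7}\right) \left(55 + \left(9 + \sqrt{7 + 7}\right)\right) + \left(2 \left(-11\right) + 2 \cdot 9 \left(1 + 6\right)\right) = \left(9 + \sqrt{14}\right) \left(55 + \left(9 + \sqrt{14}\right)\right) - \left(22 - 2 \cdot 9 \cdot 7\right) = \left(9 + \sqrt{14}\right) \left(64 + \sqrt{14}\right) + \left(-22 + 2 \cdot 63\right) = \left(9 + \sqrt{14}\right) \left(64 + \sqrt{14}\right) + \left(-22 + 126\right) = \left(9 + \sqrt{14}\right) \left(64 + \sqrt{14}\right) + 104 = 104 + \left(9 + \sqrt{14}\right) \left(64 + \sqrt{14}\right)$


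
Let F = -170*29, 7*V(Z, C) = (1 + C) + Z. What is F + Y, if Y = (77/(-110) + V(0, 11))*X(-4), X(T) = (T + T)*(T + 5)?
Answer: -172834/35 ≈ -4938.1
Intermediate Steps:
V(Z, C) = ⅐ + C/7 + Z/7 (V(Z, C) = ((1 + C) + Z)/7 = (1 + C + Z)/7 = ⅐ + C/7 + Z/7)
X(T) = 2*T*(5 + T) (X(T) = (2*T)*(5 + T) = 2*T*(5 + T))
F = -4930
Y = -284/35 (Y = (77/(-110) + (⅐ + (⅐)*11 + (⅐)*0))*(2*(-4)*(5 - 4)) = (77*(-1/110) + (⅐ + 11/7 + 0))*(2*(-4)*1) = (-7/10 + 12/7)*(-8) = (71/70)*(-8) = -284/35 ≈ -8.1143)
F + Y = -4930 - 284/35 = -172834/35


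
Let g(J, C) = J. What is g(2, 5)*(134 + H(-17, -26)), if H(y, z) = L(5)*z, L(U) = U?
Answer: 8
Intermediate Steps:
H(y, z) = 5*z
g(2, 5)*(134 + H(-17, -26)) = 2*(134 + 5*(-26)) = 2*(134 - 130) = 2*4 = 8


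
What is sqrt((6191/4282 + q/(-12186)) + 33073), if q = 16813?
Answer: sqrt(625356460036845998)/4348371 ≈ 181.86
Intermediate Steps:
sqrt((6191/4282 + q/(-12186)) + 33073) = sqrt((6191/4282 + 16813/(-12186)) + 33073) = sqrt((6191*(1/4282) + 16813*(-1/12186)) + 33073) = sqrt((6191/4282 - 16813/12186) + 33073) = sqrt(862565/13045113 + 33073) = sqrt(431441884814/13045113) = sqrt(625356460036845998)/4348371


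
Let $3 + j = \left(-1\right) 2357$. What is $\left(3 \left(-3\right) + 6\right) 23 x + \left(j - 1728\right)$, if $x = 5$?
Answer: $-4433$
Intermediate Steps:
$j = -2360$ ($j = -3 - 2357 = -2360$)
$\left(3 \left(-3\right) + 6\right) 23 x + \left(j - 1728\right) = \left(3 \left(-3\right) + 6\right) 23 \cdot 5 - 4088 = \left(-9 + 6\right) 23 \cdot 5 - 4088 = \left(-3\right) 23 \cdot 5 - 4088 = \left(-69\right) 5 - 4088 = -345 - 4088 = -4433$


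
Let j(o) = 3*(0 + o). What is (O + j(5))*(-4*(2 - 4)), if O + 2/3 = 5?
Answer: 464/3 ≈ 154.67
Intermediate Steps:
O = 13/3 (O = -⅔ + 5 = 13/3 ≈ 4.3333)
j(o) = 3*o
(O + j(5))*(-4*(2 - 4)) = (13/3 + 3*5)*(-4*(2 - 4)) = (13/3 + 15)*(-4*(-2)) = (58/3)*8 = 464/3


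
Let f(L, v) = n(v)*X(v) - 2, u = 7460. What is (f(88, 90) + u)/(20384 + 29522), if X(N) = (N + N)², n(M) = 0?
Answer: 3729/24953 ≈ 0.14944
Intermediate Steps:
X(N) = 4*N² (X(N) = (2*N)² = 4*N²)
f(L, v) = -2 (f(L, v) = 0*(4*v²) - 2 = 0 - 2 = -2)
(f(88, 90) + u)/(20384 + 29522) = (-2 + 7460)/(20384 + 29522) = 7458/49906 = 7458*(1/49906) = 3729/24953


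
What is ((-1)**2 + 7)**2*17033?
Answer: 1090112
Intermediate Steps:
((-1)**2 + 7)**2*17033 = (1 + 7)**2*17033 = 8**2*17033 = 64*17033 = 1090112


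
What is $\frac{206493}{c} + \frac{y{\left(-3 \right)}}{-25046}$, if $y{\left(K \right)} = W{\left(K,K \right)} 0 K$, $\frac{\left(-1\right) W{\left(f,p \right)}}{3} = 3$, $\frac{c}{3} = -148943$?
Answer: $- \frac{68831}{148943} \approx -0.46213$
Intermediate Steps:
$c = -446829$ ($c = 3 \left(-148943\right) = -446829$)
$W{\left(f,p \right)} = -9$ ($W{\left(f,p \right)} = \left(-3\right) 3 = -9$)
$y{\left(K \right)} = 0$ ($y{\left(K \right)} = \left(-9\right) 0 K = 0 K = 0$)
$\frac{206493}{c} + \frac{y{\left(-3 \right)}}{-25046} = \frac{206493}{-446829} + \frac{0}{-25046} = 206493 \left(- \frac{1}{446829}\right) + 0 \left(- \frac{1}{25046}\right) = - \frac{68831}{148943} + 0 = - \frac{68831}{148943}$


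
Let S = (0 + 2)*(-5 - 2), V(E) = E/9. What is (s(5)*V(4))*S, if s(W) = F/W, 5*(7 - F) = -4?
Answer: -728/75 ≈ -9.7067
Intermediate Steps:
V(E) = E/9 (V(E) = E*(⅑) = E/9)
F = 39/5 (F = 7 - ⅕*(-4) = 7 + ⅘ = 39/5 ≈ 7.8000)
s(W) = 39/(5*W)
S = -14 (S = 2*(-7) = -14)
(s(5)*V(4))*S = (((39/5)/5)*((⅑)*4))*(-14) = (((39/5)*(⅕))*(4/9))*(-14) = ((39/25)*(4/9))*(-14) = (52/75)*(-14) = -728/75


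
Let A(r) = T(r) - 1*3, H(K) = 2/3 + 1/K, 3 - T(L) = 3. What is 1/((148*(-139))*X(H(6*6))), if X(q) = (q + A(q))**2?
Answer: -324/35430127 ≈ -9.1448e-6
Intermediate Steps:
T(L) = 0 (T(L) = 3 - 1*3 = 3 - 3 = 0)
H(K) = 2/3 + 1/K (H(K) = 2*(1/3) + 1/K = 2/3 + 1/K)
A(r) = -3 (A(r) = 0 - 1*3 = 0 - 3 = -3)
X(q) = (-3 + q)**2 (X(q) = (q - 3)**2 = (-3 + q)**2)
1/((148*(-139))*X(H(6*6))) = 1/((148*(-139))*(-3 + (2/3 + 1/(6*6)))**2) = 1/(-20572*(-3 + (2/3 + 1/36))**2) = 1/(-20572*(-3 + 25/36)**2) = 1/(-20572*(-83/36)**2) = 1/(-20572*6889/1296) = 1/(-35430127/324) = -324/35430127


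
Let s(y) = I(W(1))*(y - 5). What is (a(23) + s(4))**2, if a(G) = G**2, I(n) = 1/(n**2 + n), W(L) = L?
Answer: 1117249/4 ≈ 2.7931e+5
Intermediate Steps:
I(n) = 1/(n + n**2)
s(y) = -5/2 + y/2 (s(y) = (1/(1*(1 + 1)))*(y - 5) = (1/2)*(-5 + y) = (1*(1/2))*(-5 + y) = (-5 + y)/2 = -5/2 + y/2)
(a(23) + s(4))**2 = (23**2 + (-5/2 + (1/2)*4))**2 = (529 + (-5/2 + 2))**2 = (529 - 1/2)**2 = (1057/2)**2 = 1117249/4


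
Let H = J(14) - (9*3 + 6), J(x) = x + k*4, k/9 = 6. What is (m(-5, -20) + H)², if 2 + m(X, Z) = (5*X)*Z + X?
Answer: 476100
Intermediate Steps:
k = 54 (k = 9*6 = 54)
m(X, Z) = -2 + X + 5*X*Z (m(X, Z) = -2 + ((5*X)*Z + X) = -2 + (5*X*Z + X) = -2 + (X + 5*X*Z) = -2 + X + 5*X*Z)
J(x) = 216 + x (J(x) = x + 54*4 = x + 216 = 216 + x)
H = 197 (H = (216 + 14) - (9*3 + 6) = 230 - (27 + 6) = 230 - 1*33 = 230 - 33 = 197)
(m(-5, -20) + H)² = ((-2 - 5 + 5*(-5)*(-20)) + 197)² = ((-2 - 5 + 500) + 197)² = (493 + 197)² = 690² = 476100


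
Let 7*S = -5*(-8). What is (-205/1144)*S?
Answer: -1025/1001 ≈ -1.0240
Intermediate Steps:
S = 40/7 (S = (-5*(-8))/7 = (1/7)*40 = 40/7 ≈ 5.7143)
(-205/1144)*S = -205/1144*(40/7) = -205*1/1144*(40/7) = -205/1144*40/7 = -1025/1001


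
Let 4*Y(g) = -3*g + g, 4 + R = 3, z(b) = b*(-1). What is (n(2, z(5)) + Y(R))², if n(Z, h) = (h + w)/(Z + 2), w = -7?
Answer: 25/4 ≈ 6.2500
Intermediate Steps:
z(b) = -b
n(Z, h) = (-7 + h)/(2 + Z) (n(Z, h) = (h - 7)/(Z + 2) = (-7 + h)/(2 + Z))
R = -1 (R = -4 + 3 = -1)
Y(g) = -g/2 (Y(g) = (-3*g + g)/4 = (-2*g)/4 = -g/2)
(n(2, z(5)) + Y(R))² = ((-7 - 1*5)/(2 + 2) - ½*(-1))² = ((-7 - 5)/4 + ½)² = ((¼)*(-12) + ½)² = (-3 + ½)² = (-5/2)² = 25/4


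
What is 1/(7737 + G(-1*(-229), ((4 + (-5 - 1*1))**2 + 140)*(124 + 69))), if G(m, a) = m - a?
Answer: -1/19826 ≈ -5.0439e-5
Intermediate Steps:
1/(7737 + G(-1*(-229), ((4 + (-5 - 1*1))**2 + 140)*(124 + 69))) = 1/(7737 + (-1*(-229) - ((4 + (-5 - 1*1))**2 + 140)*(124 + 69))) = 1/(7737 + (229 - ((4 + (-5 - 1))**2 + 140)*193)) = 1/(7737 + (229 - ((4 - 6)**2 + 140)*193)) = 1/(7737 + (229 - ((-2)**2 + 140)*193)) = 1/(7737 + (229 - (4 + 140)*193)) = 1/(7737 + (229 - 144*193)) = 1/(7737 + (229 - 1*27792)) = 1/(7737 + (229 - 27792)) = 1/(7737 - 27563) = 1/(-19826) = -1/19826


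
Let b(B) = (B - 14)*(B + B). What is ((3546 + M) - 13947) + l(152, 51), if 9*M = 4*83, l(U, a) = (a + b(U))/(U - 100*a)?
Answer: -461912623/44532 ≈ -10373.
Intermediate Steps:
b(B) = 2*B*(-14 + B) (b(B) = (-14 + B)*(2*B) = 2*B*(-14 + B))
l(U, a) = (a + 2*U*(-14 + U))/(U - 100*a)
M = 332/9 (M = (4*83)/9 = (1/9)*332 = 332/9 ≈ 36.889)
((3546 + M) - 13947) + l(152, 51) = ((3546 + 332/9) - 13947) + (51 + 2*152*(-14 + 152))/(152 - 100*51) = (32246/9 - 13947) + (51 + 2*152*138)/(152 - 5100) = -93277/9 + (51 + 41952)/(-4948) = -93277/9 - 1/4948*42003 = -93277/9 - 42003/4948 = -461912623/44532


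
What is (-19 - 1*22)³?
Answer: -68921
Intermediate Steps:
(-19 - 1*22)³ = (-19 - 22)³ = (-41)³ = -68921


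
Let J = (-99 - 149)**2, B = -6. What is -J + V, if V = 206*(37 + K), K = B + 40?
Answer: -46878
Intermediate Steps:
J = 61504 (J = (-248)**2 = 61504)
K = 34 (K = -6 + 40 = 34)
V = 14626 (V = 206*(37 + 34) = 206*71 = 14626)
-J + V = -1*61504 + 14626 = -61504 + 14626 = -46878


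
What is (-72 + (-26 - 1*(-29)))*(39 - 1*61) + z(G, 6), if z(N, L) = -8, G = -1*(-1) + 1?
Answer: 1510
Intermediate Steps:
G = 2 (G = 1 + 1 = 2)
(-72 + (-26 - 1*(-29)))*(39 - 1*61) + z(G, 6) = (-72 + (-26 - 1*(-29)))*(39 - 1*61) - 8 = (-72 + (-26 + 29))*(39 - 61) - 8 = (-72 + 3)*(-22) - 8 = -69*(-22) - 8 = 1518 - 8 = 1510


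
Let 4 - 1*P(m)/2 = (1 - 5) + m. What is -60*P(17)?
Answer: 1080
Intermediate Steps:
P(m) = 16 - 2*m (P(m) = 8 - 2*((1 - 5) + m) = 8 - 2*(-4 + m) = 8 + (8 - 2*m) = 16 - 2*m)
-60*P(17) = -60*(16 - 2*17) = -60*(16 - 34) = -60*(-18) = 1080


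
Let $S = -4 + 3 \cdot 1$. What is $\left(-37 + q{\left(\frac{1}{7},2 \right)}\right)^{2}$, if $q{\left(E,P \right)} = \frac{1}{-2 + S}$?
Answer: $\frac{12544}{9} \approx 1393.8$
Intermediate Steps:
$S = -1$ ($S = -4 + 3 = -1$)
$q{\left(E,P \right)} = - \frac{1}{3}$ ($q{\left(E,P \right)} = \frac{1}{-2 - 1} = \frac{1}{-3} = - \frac{1}{3}$)
$\left(-37 + q{\left(\frac{1}{7},2 \right)}\right)^{2} = \left(-37 - \frac{1}{3}\right)^{2} = \left(- \frac{112}{3}\right)^{2} = \frac{12544}{9}$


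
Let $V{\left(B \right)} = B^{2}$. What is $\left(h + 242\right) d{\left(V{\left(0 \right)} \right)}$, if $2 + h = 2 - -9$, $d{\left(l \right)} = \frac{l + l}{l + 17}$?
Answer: $0$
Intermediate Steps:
$d{\left(l \right)} = \frac{2 l}{17 + l}$
$h = 9$ ($h = -2 + \left(2 - -9\right) = -2 + \left(2 + 9\right) = -2 + 11 = 9$)
$\left(h + 242\right) d{\left(V{\left(0 \right)} \right)} = \left(9 + 242\right) \frac{2 \cdot 0^{2}}{17 + 0^{2}} = 251 \cdot 2 \cdot 0 \frac{1}{17 + 0} = 251 \cdot 2 \cdot 0 \cdot \frac{1}{17} = 251 \cdot 0 = 0$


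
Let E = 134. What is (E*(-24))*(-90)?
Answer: 289440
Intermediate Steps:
(E*(-24))*(-90) = (134*(-24))*(-90) = -3216*(-90) = 289440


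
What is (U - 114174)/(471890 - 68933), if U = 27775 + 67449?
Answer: -18950/402957 ≈ -0.047027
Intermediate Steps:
U = 95224
(U - 114174)/(471890 - 68933) = (95224 - 114174)/(471890 - 68933) = -18950/402957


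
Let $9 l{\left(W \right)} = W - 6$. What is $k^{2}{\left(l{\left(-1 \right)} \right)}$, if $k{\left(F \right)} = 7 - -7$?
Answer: $196$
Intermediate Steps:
$l{\left(W \right)} = - \frac{2}{3} + \frac{W}{9}$ ($l{\left(W \right)} = \frac{W - 6}{9} = \frac{-6 + W}{9} = - \frac{2}{3} + \frac{W}{9}$)
$k{\left(F \right)} = 14$ ($k{\left(F \right)} = 7 + 7 = 14$)
$k^{2}{\left(l{\left(-1 \right)} \right)} = 14^{2} = 196$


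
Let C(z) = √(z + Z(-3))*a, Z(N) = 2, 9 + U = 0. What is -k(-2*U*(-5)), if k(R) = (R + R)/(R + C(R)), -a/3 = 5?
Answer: -18/31 + 6*I*√22/31 ≈ -0.58065 + 0.90782*I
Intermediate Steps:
U = -9 (U = -9 + 0 = -9)
a = -15 (a = -3*5 = -15)
C(z) = -15*√(2 + z) (C(z) = √(z + 2)*(-15) = √(2 + z)*(-15) = -15*√(2 + z))
k(R) = 2*R/(R - 15*√(2 + R)) (k(R) = (R + R)/(R - 15*√(2 + R)) = (2*R)/(R - 15*√(2 + R)) = 2*R/(R - 15*√(2 + R)))
-k(-2*U*(-5)) = -2*-2*(-9)*(-5)/(-2*(-9)*(-5) - 15*√(2 - 2*(-9)*(-5))) = -2*18*(-5)/(18*(-5) - 15*√(2 + 18*(-5))) = -2*(-90)/(-90 - 15*√(2 - 90)) = -2*(-90)/(-90 - 30*I*√22) = -(-180)/(-90 - 30*I*√22) = 180/(-90 - 30*I*√22)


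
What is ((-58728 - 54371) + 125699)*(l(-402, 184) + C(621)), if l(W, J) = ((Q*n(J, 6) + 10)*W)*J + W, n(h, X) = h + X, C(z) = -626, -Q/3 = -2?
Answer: -1071809272800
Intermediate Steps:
Q = 6 (Q = -3*(-2) = 6)
n(h, X) = X + h
l(W, J) = W + J*W*(46 + 6*J) (l(W, J) = ((6*(6 + J) + 10)*W)*J + W = (((36 + 6*J) + 10)*W)*J + W = ((46 + 6*J)*W)*J + W = (W*(46 + 6*J))*J + W = J*W*(46 + 6*J) + W = W + J*W*(46 + 6*J))
((-58728 - 54371) + 125699)*(l(-402, 184) + C(621)) = ((-58728 - 54371) + 125699)*(-402*(1 + 6*184**2 + 46*184) - 626) = (-113099 + 125699)*(-402*(1 + 6*33856 + 8464) - 626) = 12600*(-402*(1 + 203136 + 8464) - 626) = 12600*(-402*211601 - 626) = 12600*(-85063602 - 626) = 12600*(-85064228) = -1071809272800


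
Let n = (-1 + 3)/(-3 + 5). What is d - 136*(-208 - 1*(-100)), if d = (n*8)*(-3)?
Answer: 14664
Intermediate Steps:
n = 1 (n = 2/2 = 2*(½) = 1)
d = -24 (d = (1*8)*(-3) = 8*(-3) = -24)
d - 136*(-208 - 1*(-100)) = -24 - 136*(-208 - 1*(-100)) = -24 - 136*(-208 + 100) = -24 - 136*(-108) = -24 + 14688 = 14664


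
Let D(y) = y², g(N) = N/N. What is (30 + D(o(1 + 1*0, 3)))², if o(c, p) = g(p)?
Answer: 961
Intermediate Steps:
g(N) = 1
o(c, p) = 1
(30 + D(o(1 + 1*0, 3)))² = (30 + 1²)² = (30 + 1)² = 31² = 961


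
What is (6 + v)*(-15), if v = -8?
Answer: 30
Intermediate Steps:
(6 + v)*(-15) = (6 - 8)*(-15) = -2*(-15) = 30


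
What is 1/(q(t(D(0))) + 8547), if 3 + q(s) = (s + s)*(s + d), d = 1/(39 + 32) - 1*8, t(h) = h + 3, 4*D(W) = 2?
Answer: 142/1208789 ≈ 0.00011747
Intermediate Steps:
D(W) = ½ (D(W) = (¼)*2 = ½)
t(h) = 3 + h
d = -567/71 (d = 1/71 - 8 = -567/71 ≈ -7.9859)
q(s) = -3 + 2*s*(-567/71 + s) (q(s) = -3 + (s + s)*(s - 567/71) = -3 + (2*s)*(-567/71 + s) = -3 + 2*s*(-567/71 + s))
1/(q(t(D(0))) + 8547) = 1/((-3 + 2*(3 + ½)² - 1134*(3 + ½)/71) + 8547) = 1/((-3 + 2*(7/2)² - 1134/71*7/2) + 8547) = 1/((-3 + 2*(49/4) - 3969/71) + 8547) = 1/((-3 + 49/2 - 3969/71) + 8547) = 1/(-4885/142 + 8547) = 1/(1208789/142) = 142/1208789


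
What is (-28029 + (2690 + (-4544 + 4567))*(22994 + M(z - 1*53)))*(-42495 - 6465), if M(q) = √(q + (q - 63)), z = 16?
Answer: -3052885769280 - 132828480*I*√137 ≈ -3.0529e+12 - 1.5547e+9*I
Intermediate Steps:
M(q) = √(-63 + 2*q) (M(q) = √(q + (-63 + q)) = √(-63 + 2*q))
(-28029 + (2690 + (-4544 + 4567))*(22994 + M(z - 1*53)))*(-42495 - 6465) = (-28029 + (2690 + (-4544 + 4567))*(22994 + √(-63 + 2*(16 - 1*53))))*(-42495 - 6465) = (-28029 + (2690 + 23)*(22994 + √(-63 + 2*(16 - 53))))*(-48960) = (-28029 + 2713*(22994 + √(-63 + 2*(-37))))*(-48960) = (-28029 + 2713*(22994 + √(-63 - 74)))*(-48960) = (-28029 + 2713*(22994 + √(-137)))*(-48960) = (-28029 + 2713*(22994 + I*√137))*(-48960) = (-28029 + (62382722 + 2713*I*√137))*(-48960) = (62354693 + 2713*I*√137)*(-48960) = -3052885769280 - 132828480*I*√137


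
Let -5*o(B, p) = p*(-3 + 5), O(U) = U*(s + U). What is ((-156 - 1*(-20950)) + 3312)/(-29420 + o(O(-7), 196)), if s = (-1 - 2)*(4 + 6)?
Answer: -3545/4338 ≈ -0.81720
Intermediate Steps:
s = -30 (s = -3*10 = -30)
O(U) = U*(-30 + U)
o(B, p) = -2*p/5 (o(B, p) = -p*(-3 + 5)/5 = -p*2/5 = -2*p/5)
((-156 - 1*(-20950)) + 3312)/(-29420 + o(O(-7), 196)) = ((-156 - 1*(-20950)) + 3312)/(-29420 - ⅖*196) = ((-156 + 20950) + 3312)/(-29420 - 392/5) = (20794 + 3312)/(-147492/5) = 24106*(-5/147492) = -3545/4338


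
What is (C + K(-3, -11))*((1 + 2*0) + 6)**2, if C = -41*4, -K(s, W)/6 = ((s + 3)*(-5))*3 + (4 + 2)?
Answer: -9800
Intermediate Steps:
K(s, W) = 234 + 90*s (K(s, W) = -6*(((s + 3)*(-5))*3 + (4 + 2)) = -6*(((3 + s)*(-5))*3 + 6) = -6*((-15 - 5*s)*3 + 6) = -6*((-45 - 15*s) + 6) = -6*(-39 - 15*s) = 234 + 90*s)
C = -164
(C + K(-3, -11))*((1 + 2*0) + 6)**2 = (-164 + (234 + 90*(-3)))*((1 + 2*0) + 6)**2 = (-164 + (234 - 270))*((1 + 0) + 6)**2 = (-164 - 36)*(1 + 6)**2 = -200*7**2 = -200*49 = -9800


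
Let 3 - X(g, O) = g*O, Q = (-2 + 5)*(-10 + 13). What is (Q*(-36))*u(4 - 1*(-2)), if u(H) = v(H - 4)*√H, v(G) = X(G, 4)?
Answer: 1620*√6 ≈ 3968.2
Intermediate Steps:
Q = 9 (Q = 3*3 = 9)
X(g, O) = 3 - O*g (X(g, O) = 3 - g*O = 3 - O*g)
v(G) = 3 - 4*G (v(G) = 3 - 1*4*G = 3 - 4*G)
u(H) = √H*(19 - 4*H) (u(H) = (3 - 4*(H - 4))*√H = (3 - 4*(-4 + H))*√H = (3 + (16 - 4*H))*√H = (19 - 4*H)*√H = √H*(19 - 4*H))
(Q*(-36))*u(4 - 1*(-2)) = (9*(-36))*(√(4 - 1*(-2))*(19 - 4*(4 - 1*(-2)))) = -324*√(4 + 2)*(19 - 4*(4 + 2)) = -324*√6*(19 - 4*6) = -324*√6*(19 - 24) = -324*√6*(-5) = -(-1620)*√6 = 1620*√6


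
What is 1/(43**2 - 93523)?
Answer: -1/91674 ≈ -1.0908e-5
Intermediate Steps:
1/(43**2 - 93523) = 1/(1849 - 93523) = 1/(-91674) = -1/91674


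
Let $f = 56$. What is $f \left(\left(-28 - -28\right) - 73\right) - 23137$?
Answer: $-27225$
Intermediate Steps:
$f \left(\left(-28 - -28\right) - 73\right) - 23137 = 56 \left(\left(-28 - -28\right) - 73\right) - 23137 = 56 \left(\left(-28 + 28\right) - 73\right) - 23137 = 56 \left(0 - 73\right) - 23137 = 56 \left(-73\right) - 23137 = -4088 - 23137 = -27225$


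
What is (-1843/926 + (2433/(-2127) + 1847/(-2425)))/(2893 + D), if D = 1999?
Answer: -6202475323/7788528495400 ≈ -0.00079636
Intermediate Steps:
(-1843/926 + (2433/(-2127) + 1847/(-2425)))/(2893 + D) = (-1843/926 + (2433/(-2127) + 1847/(-2425)))/(2893 + 1999) = (-1843*1/926 + (2433*(-1/2127) + 1847*(-1/2425)))/4892 = (-1843/926 + (-811/709 - 1847/2425))*(1/4892) = (-1843/926 - 3276198/1719325)*(1/4892) = -6202475323/1592094950*1/4892 = -6202475323/7788528495400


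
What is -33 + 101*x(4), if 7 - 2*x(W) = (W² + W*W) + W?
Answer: -2995/2 ≈ -1497.5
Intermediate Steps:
x(W) = 7/2 - W² - W/2 (x(W) = 7/2 - ((W² + W*W) + W)/2 = 7/2 - ((W² + W²) + W)/2 = 7/2 - (2*W² + W)/2 = 7/2 - (W + 2*W²)/2 = 7/2 + (-W² - W/2) = 7/2 - W² - W/2)
-33 + 101*x(4) = -33 + 101*(7/2 - 1*4² - ½*4) = -33 + 101*(7/2 - 1*16 - 2) = -33 + 101*(7/2 - 16 - 2) = -33 + 101*(-29/2) = -33 - 2929/2 = -2995/2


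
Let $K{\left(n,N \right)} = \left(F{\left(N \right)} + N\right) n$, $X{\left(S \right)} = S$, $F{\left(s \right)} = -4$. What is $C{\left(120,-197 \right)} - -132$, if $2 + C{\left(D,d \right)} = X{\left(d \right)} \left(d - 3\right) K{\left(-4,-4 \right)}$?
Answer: $1260930$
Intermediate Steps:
$K{\left(n,N \right)} = n \left(-4 + N\right)$ ($K{\left(n,N \right)} = \left(-4 + N\right) n = n \left(-4 + N\right)$)
$C{\left(D,d \right)} = -2 + 32 d \left(-3 + d\right)$ ($C{\left(D,d \right)} = -2 + d \left(d - 3\right) \left(- 4 \left(-4 - 4\right)\right) = -2 + d \left(d - 3\right) \left(\left(-4\right) \left(-8\right)\right) = -2 + d \left(-3 + d\right) 32 = -2 + 32 d \left(-3 + d\right)$)
$C{\left(120,-197 \right)} - -132 = \left(-2 - -18912 + 32 \left(-197\right)^{2}\right) - -132 = \left(-2 + 18912 + 32 \cdot 38809\right) + 132 = \left(-2 + 18912 + 1241888\right) + 132 = 1260798 + 132 = 1260930$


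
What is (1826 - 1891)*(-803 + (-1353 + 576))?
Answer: 102700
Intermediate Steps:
(1826 - 1891)*(-803 + (-1353 + 576)) = -65*(-803 - 777) = -65*(-1580) = 102700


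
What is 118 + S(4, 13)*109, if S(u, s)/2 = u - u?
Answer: 118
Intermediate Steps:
S(u, s) = 0 (S(u, s) = 2*(u - u) = 2*0 = 0)
118 + S(4, 13)*109 = 118 + 0*109 = 118 + 0 = 118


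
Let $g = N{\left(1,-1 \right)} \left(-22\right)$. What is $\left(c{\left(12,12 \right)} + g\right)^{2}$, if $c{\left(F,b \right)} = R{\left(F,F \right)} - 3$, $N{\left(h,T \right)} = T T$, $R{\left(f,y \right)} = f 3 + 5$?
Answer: $256$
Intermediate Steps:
$R{\left(f,y \right)} = 5 + 3 f$ ($R{\left(f,y \right)} = 3 f + 5 = 5 + 3 f$)
$N{\left(h,T \right)} = T^{2}$
$c{\left(F,b \right)} = 2 + 3 F$ ($c{\left(F,b \right)} = \left(5 + 3 F\right) - 3 = 2 + 3 F$)
$g = -22$ ($g = \left(-1\right)^{2} \left(-22\right) = 1 \left(-22\right) = -22$)
$\left(c{\left(12,12 \right)} + g\right)^{2} = \left(\left(2 + 3 \cdot 12\right) - 22\right)^{2} = \left(\left(2 + 36\right) - 22\right)^{2} = \left(38 - 22\right)^{2} = 16^{2} = 256$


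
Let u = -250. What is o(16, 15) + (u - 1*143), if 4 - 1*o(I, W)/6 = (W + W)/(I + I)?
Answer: -2997/8 ≈ -374.63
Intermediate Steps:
o(I, W) = 24 - 6*W/I (o(I, W) = 24 - 6*(W + W)/(I + I) = 24 - 6*2*W/(2*I) = 24 - 6*2*W*1/(2*I) = 24 - 6*W/I)
o(16, 15) + (u - 1*143) = (24 - 6*15/16) + (-250 - 1*143) = (24 - 6*15*1/16) + (-250 - 143) = (24 - 45/8) - 393 = 147/8 - 393 = -2997/8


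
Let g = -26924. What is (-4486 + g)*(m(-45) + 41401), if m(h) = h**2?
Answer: -1364010660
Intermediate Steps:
(-4486 + g)*(m(-45) + 41401) = (-4486 - 26924)*((-45)**2 + 41401) = -31410*(2025 + 41401) = -31410*43426 = -1364010660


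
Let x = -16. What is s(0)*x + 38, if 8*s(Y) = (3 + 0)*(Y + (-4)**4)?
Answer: -1498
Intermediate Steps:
s(Y) = 96 + 3*Y/8 (s(Y) = ((3 + 0)*(Y + (-4)**4))/8 = (3*(Y + 256))/8 = (3*(256 + Y))/8 = (768 + 3*Y)/8 = 96 + 3*Y/8)
s(0)*x + 38 = (96 + (3/8)*0)*(-16) + 38 = (96 + 0)*(-16) + 38 = 96*(-16) + 38 = -1536 + 38 = -1498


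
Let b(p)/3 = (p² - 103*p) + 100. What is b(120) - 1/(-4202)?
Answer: 26976841/4202 ≈ 6420.0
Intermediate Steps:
b(p) = 300 - 309*p + 3*p² (b(p) = 3*((p² - 103*p) + 100) = 3*(100 + p² - 103*p) = 300 - 309*p + 3*p²)
b(120) - 1/(-4202) = (300 - 309*120 + 3*120²) - 1/(-4202) = (300 - 37080 + 3*14400) - 1*(-1/4202) = (300 - 37080 + 43200) + 1/4202 = 6420 + 1/4202 = 26976841/4202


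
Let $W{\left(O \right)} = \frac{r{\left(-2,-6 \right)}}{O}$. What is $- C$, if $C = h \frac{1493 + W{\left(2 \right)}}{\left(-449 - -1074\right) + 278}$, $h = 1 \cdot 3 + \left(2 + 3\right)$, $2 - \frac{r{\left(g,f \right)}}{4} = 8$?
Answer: $- \frac{11848}{903} \approx -13.121$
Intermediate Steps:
$r{\left(g,f \right)} = -24$ ($r{\left(g,f \right)} = 8 - 32 = -24$)
$W{\left(O \right)} = - \frac{24}{O}$
$h = 8$ ($h = 3 + 5 = 8$)
$C = \frac{11848}{903}$ ($C = 8 \frac{1493 - \frac{24}{2}}{\left(-449 - -1074\right) + 278} = 8 \frac{1493 - 12}{\left(-449 + 1074\right) + 278} = 8 \frac{1493 - 12}{625 + 278} = 8 \cdot \frac{1481}{903} = \frac{11848}{903} \approx 13.121$)
$- C = \left(-1\right) \frac{11848}{903} = - \frac{11848}{903}$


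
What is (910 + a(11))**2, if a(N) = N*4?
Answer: 910116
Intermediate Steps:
a(N) = 4*N
(910 + a(11))**2 = (910 + 4*11)**2 = (910 + 44)**2 = 954**2 = 910116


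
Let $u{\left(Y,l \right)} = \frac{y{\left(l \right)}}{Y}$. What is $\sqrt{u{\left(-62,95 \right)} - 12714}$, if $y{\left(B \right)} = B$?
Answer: $\frac{i \sqrt{48878506}}{62} \approx 112.76 i$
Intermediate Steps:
$u{\left(Y,l \right)} = \frac{l}{Y}$
$\sqrt{u{\left(-62,95 \right)} - 12714} = \sqrt{\frac{95}{-62} - 12714} = \sqrt{95 \left(- \frac{1}{62}\right) - 12714} = \sqrt{- \frac{95}{62} - 12714} = \sqrt{- \frac{788363}{62}} = \frac{i \sqrt{48878506}}{62}$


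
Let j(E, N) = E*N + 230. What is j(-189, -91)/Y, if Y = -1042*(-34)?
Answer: 17429/35428 ≈ 0.49196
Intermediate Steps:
j(E, N) = 230 + E*N
Y = 35428
j(-189, -91)/Y = (230 - 189*(-91))/35428 = (230 + 17199)*(1/35428) = 17429*(1/35428) = 17429/35428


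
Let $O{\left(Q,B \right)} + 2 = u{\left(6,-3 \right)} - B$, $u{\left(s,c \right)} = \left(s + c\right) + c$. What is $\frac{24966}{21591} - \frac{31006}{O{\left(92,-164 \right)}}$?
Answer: $- \frac{36967003}{194319} \approx -190.24$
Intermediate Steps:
$u{\left(s,c \right)} = s + 2 c$ ($u{\left(s,c \right)} = \left(c + s\right) + c = s + 2 c$)
$O{\left(Q,B \right)} = -2 - B$ ($O{\left(Q,B \right)} = -2 + \left(\left(6 + 2 \left(-3\right)\right) - B\right) = -2 + \left(\left(6 - 6\right) - B\right) = -2 + \left(0 - B\right) = -2 - B$)
$\frac{24966}{21591} - \frac{31006}{O{\left(92,-164 \right)}} = \frac{24966}{21591} - \frac{31006}{-2 - -164} = 24966 \cdot \frac{1}{21591} - \frac{31006}{-2 + 164} = \frac{2774}{2399} - \frac{31006}{162} = \frac{2774}{2399} - \frac{15503}{81} = - \frac{36967003}{194319}$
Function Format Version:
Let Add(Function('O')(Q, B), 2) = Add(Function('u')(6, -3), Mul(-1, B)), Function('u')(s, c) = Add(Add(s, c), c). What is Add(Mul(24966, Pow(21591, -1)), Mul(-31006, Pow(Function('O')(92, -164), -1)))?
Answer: Rational(-36967003, 194319) ≈ -190.24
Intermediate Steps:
Function('u')(s, c) = Add(s, Mul(2, c)) (Function('u')(s, c) = Add(Add(c, s), c) = Add(s, Mul(2, c)))
Function('O')(Q, B) = Add(-2, Mul(-1, B)) (Function('O')(Q, B) = Add(-2, Add(Add(6, Mul(2, -3)), Mul(-1, B))) = Add(-2, Add(Add(6, -6), Mul(-1, B))) = Add(-2, Add(0, Mul(-1, B))) = Add(-2, Mul(-1, B)))
Add(Mul(24966, Pow(21591, -1)), Mul(-31006, Pow(Function('O')(92, -164), -1))) = Add(Mul(24966, Pow(21591, -1)), Mul(-31006, Pow(Add(-2, Mul(-1, -164)), -1))) = Add(Mul(24966, Rational(1, 21591)), Mul(-31006, Pow(Add(-2, 164), -1))) = Add(Rational(2774, 2399), Mul(-31006, Pow(162, -1))) = Add(Rational(2774, 2399), Mul(-31006, Rational(1, 162))) = Add(Rational(2774, 2399), Rational(-15503, 81)) = Rational(-36967003, 194319)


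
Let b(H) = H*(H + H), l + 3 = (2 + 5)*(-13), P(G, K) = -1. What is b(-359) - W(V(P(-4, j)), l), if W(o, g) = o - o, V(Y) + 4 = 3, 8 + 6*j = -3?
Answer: 257762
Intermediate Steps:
j = -11/6 (j = -4/3 + (1/6)*(-3) = -4/3 - 1/2 = -11/6 ≈ -1.8333)
V(Y) = -1 (V(Y) = -4 + 3 = -1)
l = -94 (l = -3 + (2 + 5)*(-13) = -3 + 7*(-13) = -3 - 91 = -94)
W(o, g) = 0
b(H) = 2*H**2 (b(H) = H*(2*H) = 2*H**2)
b(-359) - W(V(P(-4, j)), l) = 2*(-359)**2 - 1*0 = 2*128881 + 0 = 257762 + 0 = 257762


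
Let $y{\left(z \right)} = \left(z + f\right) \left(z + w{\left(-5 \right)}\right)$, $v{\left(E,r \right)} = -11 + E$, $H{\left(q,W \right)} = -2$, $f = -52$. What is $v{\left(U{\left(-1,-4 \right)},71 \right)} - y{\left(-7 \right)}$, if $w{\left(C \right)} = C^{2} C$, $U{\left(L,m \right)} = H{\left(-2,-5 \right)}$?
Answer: $-7801$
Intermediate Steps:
$U{\left(L,m \right)} = -2$
$w{\left(C \right)} = C^{3}$
$y{\left(z \right)} = \left(-125 + z\right) \left(-52 + z\right)$ ($y{\left(z \right)} = \left(z - 52\right) \left(z + \left(-5\right)^{3}\right) = \left(-52 + z\right) \left(z - 125\right) = \left(-52 + z\right) \left(-125 + z\right) = \left(-125 + z\right) \left(-52 + z\right)$)
$v{\left(U{\left(-1,-4 \right)},71 \right)} - y{\left(-7 \right)} = \left(-11 - 2\right) - \left(6500 + \left(-7\right)^{2} - -1239\right) = -13 - \left(6500 + 49 + 1239\right) = -13 - 7788 = -7801$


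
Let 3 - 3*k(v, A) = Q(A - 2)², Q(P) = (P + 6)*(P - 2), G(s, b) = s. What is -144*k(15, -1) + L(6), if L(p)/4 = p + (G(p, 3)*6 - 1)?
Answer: 10820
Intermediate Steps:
Q(P) = (-2 + P)*(6 + P) (Q(P) = (6 + P)*(-2 + P) = (-2 + P)*(6 + P))
L(p) = -4 + 28*p (L(p) = 4*(p + (p*6 - 1)) = 4*(p + (6*p - 1)) = 4*(p + (-1 + 6*p)) = 4*(-1 + 7*p) = -4 + 28*p)
k(v, A) = 1 - (-20 + (-2 + A)² + 4*A)²/3 (k(v, A) = 1 - (-12 + (A - 2)² + 4*(A - 2))²/3 = 1 - (-12 + (-2 + A)² + 4*(-2 + A))²/3 = 1 - (-12 + (-2 + A)² + (-8 + 4*A))²/3 = 1 - (-20 + (-2 + A)² + 4*A)²/3)
-144*k(15, -1) + L(6) = -144*(-253/3 - ⅓*(-1)⁴ + (32/3)*(-1)²) + (-4 + 28*6) = -144*(-253/3 - ⅓*1 + (32/3)*1) + (-4 + 168) = -144*(-253/3 - ⅓ + 32/3) + 164 = -144*(-74) + 164 = 10656 + 164 = 10820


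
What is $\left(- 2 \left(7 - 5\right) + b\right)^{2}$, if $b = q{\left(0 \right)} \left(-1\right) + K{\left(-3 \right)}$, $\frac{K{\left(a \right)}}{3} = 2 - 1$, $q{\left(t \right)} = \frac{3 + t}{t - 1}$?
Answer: $4$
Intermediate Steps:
$q{\left(t \right)} = \frac{3 + t}{-1 + t}$
$K{\left(a \right)} = 3$ ($K{\left(a \right)} = 3 \left(2 - 1\right) = 3 \cdot 1 = 3$)
$b = 6$ ($b = \frac{3 + 0}{-1 + 0} \left(-1\right) + 3 = \frac{1}{-1} \cdot 3 \left(-1\right) + 3 = \left(-1\right) 3 \left(-1\right) + 3 = \left(-3\right) \left(-1\right) + 3 = 3 + 3 = 6$)
$\left(- 2 \left(7 - 5\right) + b\right)^{2} = \left(- 2 \left(7 - 5\right) + 6\right)^{2} = \left(\left(-2\right) 2 + 6\right)^{2} = \left(-4 + 6\right)^{2} = 2^{2} = 4$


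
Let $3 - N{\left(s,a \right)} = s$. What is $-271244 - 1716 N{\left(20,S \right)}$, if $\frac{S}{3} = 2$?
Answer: $-242072$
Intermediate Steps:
$S = 6$ ($S = 3 \cdot 2 = 6$)
$N{\left(s,a \right)} = 3 - s$
$-271244 - 1716 N{\left(20,S \right)} = -271244 - 1716 \left(3 - 20\right) = -271244 - -29172 = -271244 + 29172 = -242072$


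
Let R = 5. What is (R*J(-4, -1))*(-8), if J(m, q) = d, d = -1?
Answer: 40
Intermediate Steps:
J(m, q) = -1
(R*J(-4, -1))*(-8) = (5*(-1))*(-8) = -5*(-8) = 40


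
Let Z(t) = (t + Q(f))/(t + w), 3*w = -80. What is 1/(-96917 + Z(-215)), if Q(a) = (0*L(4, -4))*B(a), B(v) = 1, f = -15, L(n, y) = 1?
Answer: -145/14052836 ≈ -1.0318e-5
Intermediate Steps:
w = -80/3 (w = (1/3)*(-80) = -80/3 ≈ -26.667)
Q(a) = 0 (Q(a) = (0*1)*1 = 0*1 = 0)
Z(t) = t/(-80/3 + t) (Z(t) = (t + 0)/(t - 80/3) = t/(-80/3 + t))
1/(-96917 + Z(-215)) = 1/(-96917 + 3*(-215)/(-80 + 3*(-215))) = 1/(-96917 + 3*(-215)/(-80 - 645)) = 1/(-96917 + 3*(-215)/(-725)) = 1/(-96917 + 3*(-215)*(-1/725)) = 1/(-96917 + 129/145) = 1/(-14052836/145) = -145/14052836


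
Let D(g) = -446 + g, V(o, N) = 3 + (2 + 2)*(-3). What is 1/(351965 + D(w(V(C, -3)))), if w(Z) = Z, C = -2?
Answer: 1/351510 ≈ 2.8449e-6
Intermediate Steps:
V(o, N) = -9 (V(o, N) = 3 + 4*(-3) = 3 - 12 = -9)
1/(351965 + D(w(V(C, -3)))) = 1/(351965 + (-446 - 9)) = 1/(351965 - 455) = 1/351510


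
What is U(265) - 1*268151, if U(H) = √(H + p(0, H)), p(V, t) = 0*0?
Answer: -268151 + √265 ≈ -2.6813e+5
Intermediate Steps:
p(V, t) = 0
U(H) = √H (U(H) = √(H + 0) = √H)
U(265) - 1*268151 = √265 - 1*268151 = √265 - 268151 = -268151 + √265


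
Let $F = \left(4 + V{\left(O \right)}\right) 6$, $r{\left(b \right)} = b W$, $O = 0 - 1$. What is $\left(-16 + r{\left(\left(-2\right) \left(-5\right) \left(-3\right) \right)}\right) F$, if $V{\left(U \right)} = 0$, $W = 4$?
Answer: $-3264$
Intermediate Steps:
$O = -1$
$r{\left(b \right)} = 4 b$ ($r{\left(b \right)} = b 4 = 4 b$)
$F = 24$ ($F = \left(4 + 0\right) 6 = 4 \cdot 6 = 24$)
$\left(-16 + r{\left(\left(-2\right) \left(-5\right) \left(-3\right) \right)}\right) F = \left(-16 + 4 \left(-2\right) \left(-5\right) \left(-3\right)\right) 24 = \left(-16 + 4 \cdot 10 \left(-3\right)\right) 24 = \left(-16 + 4 \left(-30\right)\right) 24 = \left(-16 - 120\right) 24 = \left(-136\right) 24 = -3264$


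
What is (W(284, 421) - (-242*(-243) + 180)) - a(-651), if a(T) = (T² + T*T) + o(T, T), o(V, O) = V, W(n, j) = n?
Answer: -905653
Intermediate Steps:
a(T) = T + 2*T² (a(T) = (T² + T*T) + T = (T² + T²) + T = 2*T² + T = T + 2*T²)
(W(284, 421) - (-242*(-243) + 180)) - a(-651) = (284 - (-242*(-243) + 180)) - (-651)*(1 + 2*(-651)) = (284 - (58806 + 180)) - (-651)*(1 - 1302) = (284 - 1*58986) - (-651)*(-1301) = (284 - 58986) - 1*846951 = -58702 - 846951 = -905653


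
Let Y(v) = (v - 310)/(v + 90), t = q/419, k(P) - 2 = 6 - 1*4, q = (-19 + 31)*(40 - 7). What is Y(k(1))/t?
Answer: -7123/2068 ≈ -3.4444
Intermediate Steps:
q = 396 (q = 12*33 = 396)
k(P) = 4 (k(P) = 2 + (6 - 1*4) = 2 + (6 - 4) = 2 + 2 = 4)
t = 396/419 ≈ 0.94511
Y(v) = (-310 + v)/(90 + v)
Y(k(1))/t = ((-310 + 4)/(90 + 4))/(396/419) = (-306/94)*(419/396) = ((1/94)*(-306))*(419/396) = -153/47*419/396 = -7123/2068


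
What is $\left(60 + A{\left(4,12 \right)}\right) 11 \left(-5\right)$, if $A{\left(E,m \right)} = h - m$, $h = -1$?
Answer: $-2585$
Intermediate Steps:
$A{\left(E,m \right)} = -1 - m$
$\left(60 + A{\left(4,12 \right)}\right) 11 \left(-5\right) = \left(60 - 13\right) 11 \left(-5\right) = \left(60 - 13\right) \left(-55\right) = 47 \left(-55\right) = -2585$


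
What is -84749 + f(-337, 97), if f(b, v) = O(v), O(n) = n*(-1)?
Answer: -84846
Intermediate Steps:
O(n) = -n
f(b, v) = -v
-84749 + f(-337, 97) = -84749 - 1*97 = -84749 - 97 = -84846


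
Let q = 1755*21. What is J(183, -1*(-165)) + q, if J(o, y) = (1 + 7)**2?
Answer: 36919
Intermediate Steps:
J(o, y) = 64 (J(o, y) = 8**2 = 64)
q = 36855
J(183, -1*(-165)) + q = 64 + 36855 = 36919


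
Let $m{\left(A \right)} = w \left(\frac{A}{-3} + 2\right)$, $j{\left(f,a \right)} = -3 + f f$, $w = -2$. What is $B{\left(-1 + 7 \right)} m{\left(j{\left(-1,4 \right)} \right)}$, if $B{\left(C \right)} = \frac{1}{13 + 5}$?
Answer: $- \frac{8}{27} \approx -0.2963$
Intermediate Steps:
$j{\left(f,a \right)} = -3 + f^{2}$
$B{\left(C \right)} = \frac{1}{18}$
$m{\left(A \right)} = -4 + \frac{2 A}{3}$ ($m{\left(A \right)} = - 2 \left(\frac{A}{-3} + 2\right) = - 2 \left(A \left(- \frac{1}{3}\right) + 2\right) = - 2 \left(- \frac{A}{3} + 2\right) = - 2 \left(2 - \frac{A}{3}\right) = -4 + \frac{2 A}{3}$)
$B{\left(-1 + 7 \right)} m{\left(j{\left(-1,4 \right)} \right)} = \frac{-4 + \frac{2 \left(-3 + \left(-1\right)^{2}\right)}{3}}{18} = \frac{-4 + \frac{2 \left(-3 + 1\right)}{3}}{18} = \frac{-4 + \frac{2}{3} \left(-2\right)}{18} = \frac{-4 - \frac{4}{3}}{18} = \frac{1}{18} \left(- \frac{16}{3}\right) = - \frac{8}{27}$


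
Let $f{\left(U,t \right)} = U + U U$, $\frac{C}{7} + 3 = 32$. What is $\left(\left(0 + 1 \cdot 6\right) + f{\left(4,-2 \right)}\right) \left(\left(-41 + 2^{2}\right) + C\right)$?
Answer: $4316$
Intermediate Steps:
$C = 203$ ($C = -21 + 7 \cdot 32 = -21 + 224 = 203$)
$f{\left(U,t \right)} = U + U^{2}$
$\left(\left(0 + 1 \cdot 6\right) + f{\left(4,-2 \right)}\right) \left(\left(-41 + 2^{2}\right) + C\right) = \left(\left(0 + 1 \cdot 6\right) + 4 \left(1 + 4\right)\right) \left(\left(-41 + 2^{2}\right) + 203\right) = \left(\left(0 + 6\right) + 4 \cdot 5\right) \left(\left(-41 + 4\right) + 203\right) = \left(6 + 20\right) \left(-37 + 203\right) = 26 \cdot 166 = 4316$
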